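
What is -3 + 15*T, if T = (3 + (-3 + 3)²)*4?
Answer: 177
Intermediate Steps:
T = 12 (T = (3 + 0²)*4 = (3 + 0)*4 = 3*4 = 12)
-3 + 15*T = -3 + 15*12 = -3 + 180 = 177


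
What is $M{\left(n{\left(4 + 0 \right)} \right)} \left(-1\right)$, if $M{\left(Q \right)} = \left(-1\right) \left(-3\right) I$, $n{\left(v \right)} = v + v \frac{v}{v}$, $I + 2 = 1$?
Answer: $3$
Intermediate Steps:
$I = -1$ ($I = -2 + 1 = -1$)
$n{\left(v \right)} = 2 v$ ($n{\left(v \right)} = v + v 1 = v + v = 2 v$)
$M{\left(Q \right)} = -3$ ($M{\left(Q \right)} = \left(-1\right) \left(-3\right) \left(-1\right) = 3 \left(-1\right) = -3$)
$M{\left(n{\left(4 + 0 \right)} \right)} \left(-1\right) = \left(-3\right) \left(-1\right) = 3$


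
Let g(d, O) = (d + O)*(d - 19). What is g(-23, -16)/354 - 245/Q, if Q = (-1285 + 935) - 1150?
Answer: 84791/17700 ≈ 4.7905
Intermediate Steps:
g(d, O) = (-19 + d)*(O + d) (g(d, O) = (O + d)*(-19 + d) = (-19 + d)*(O + d))
Q = -1500 (Q = -350 - 1150 = -1500)
g(-23, -16)/354 - 245/Q = ((-23)**2 - 19*(-16) - 19*(-23) - 16*(-23))/354 - 245/(-1500) = (529 + 304 + 437 + 368)*(1/354) - 245*(-1/1500) = 1638*(1/354) + 49/300 = 273/59 + 49/300 = 84791/17700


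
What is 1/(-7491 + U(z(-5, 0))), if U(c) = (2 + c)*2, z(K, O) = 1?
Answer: -1/7485 ≈ -0.00013360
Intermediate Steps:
U(c) = 4 + 2*c
1/(-7491 + U(z(-5, 0))) = 1/(-7491 + (4 + 2*1)) = 1/(-7491 + (4 + 2)) = 1/(-7491 + 6) = 1/(-7485) = -1/7485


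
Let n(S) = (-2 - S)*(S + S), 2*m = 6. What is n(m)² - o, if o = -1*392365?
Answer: 393265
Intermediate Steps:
m = 3 (m = (½)*6 = 3)
n(S) = 2*S*(-2 - S) (n(S) = (-2 - S)*(2*S) = 2*S*(-2 - S))
o = -392365
n(m)² - o = (-2*3*(2 + 3))² - 1*(-392365) = (-2*3*5)² + 392365 = (-30)² + 392365 = 900 + 392365 = 393265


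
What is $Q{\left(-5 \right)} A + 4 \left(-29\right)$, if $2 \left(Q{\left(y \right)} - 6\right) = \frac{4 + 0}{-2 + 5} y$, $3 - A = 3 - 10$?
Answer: $- \frac{268}{3} \approx -89.333$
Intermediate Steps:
$A = 10$ ($A = 3 - \left(3 - 10\right) = 3 - -7 = 3 + 7 = 10$)
$Q{\left(y \right)} = 6 + \frac{2 y}{3}$ ($Q{\left(y \right)} = 6 + \frac{\frac{4 + 0}{-2 + 5} y}{2} = 6 + \frac{\frac{4}{3} y}{2} = 6 + \frac{2 y}{3}$)
$Q{\left(-5 \right)} A + 4 \left(-29\right) = \left(6 + \frac{2}{3} \left(-5\right)\right) 10 + 4 \left(-29\right) = \left(6 - \frac{10}{3}\right) 10 - 116 = \frac{8}{3} \cdot 10 - 116 = \frac{80}{3} - 116 = - \frac{268}{3}$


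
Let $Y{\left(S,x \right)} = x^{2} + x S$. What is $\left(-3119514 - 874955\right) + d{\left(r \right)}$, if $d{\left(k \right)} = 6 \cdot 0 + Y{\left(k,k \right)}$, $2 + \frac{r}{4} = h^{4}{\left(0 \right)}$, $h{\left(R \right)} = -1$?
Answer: $-3994437$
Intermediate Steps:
$Y{\left(S,x \right)} = x^{2} + S x$
$r = -4$ ($r = -8 + 4 \left(-1\right)^{4} = -8 + 4 \cdot 1 = -8 + 4 = -4$)
$d{\left(k \right)} = 2 k^{2}$ ($d{\left(k \right)} = 6 \cdot 0 + k \left(k + k\right) = 0 + k 2 k = 0 + 2 k^{2} = 2 k^{2}$)
$\left(-3119514 - 874955\right) + d{\left(r \right)} = \left(-3119514 - 874955\right) + 2 \left(-4\right)^{2} = -3994469 + 2 \cdot 16 = -3994469 + 32 = -3994437$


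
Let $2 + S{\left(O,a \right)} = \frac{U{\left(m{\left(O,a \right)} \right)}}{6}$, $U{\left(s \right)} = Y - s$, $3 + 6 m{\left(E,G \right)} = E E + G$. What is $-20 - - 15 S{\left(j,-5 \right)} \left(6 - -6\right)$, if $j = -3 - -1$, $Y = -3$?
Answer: $-450$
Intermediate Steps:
$m{\left(E,G \right)} = - \frac{1}{2} + \frac{G}{6} + \frac{E^{2}}{6}$ ($m{\left(E,G \right)} = - \frac{1}{2} + \frac{E E + G}{6} = - \frac{1}{2} + \frac{E^{2} + G}{6} = - \frac{1}{2} + \frac{G + E^{2}}{6} = - \frac{1}{2} + \left(\frac{G}{6} + \frac{E^{2}}{6}\right) = - \frac{1}{2} + \frac{G}{6} + \frac{E^{2}}{6}$)
$j = -2$ ($j = -3 + 1 = -2$)
$U{\left(s \right)} = -3 - s$
$S{\left(O,a \right)} = - \frac{29}{12} - \frac{a}{36} - \frac{O^{2}}{36}$ ($S{\left(O,a \right)} = -2 + \frac{-3 - \left(- \frac{1}{2} + \frac{a}{6} + \frac{O^{2}}{6}\right)}{6} = -2 + \left(-3 - \left(- \frac{1}{2} + \frac{a}{6} + \frac{O^{2}}{6}\right)\right) \frac{1}{6} = -2 + \left(- \frac{5}{2} - \frac{a}{6} - \frac{O^{2}}{6}\right) \frac{1}{6} = -2 - \left(\frac{5}{12} + \frac{a}{36} + \frac{O^{2}}{36}\right) = - \frac{29}{12} - \frac{a}{36} - \frac{O^{2}}{36}$)
$-20 - - 15 S{\left(j,-5 \right)} \left(6 - -6\right) = -20 - - 15 \left(- \frac{29}{12} - - \frac{5}{36} - \frac{\left(-2\right)^{2}}{36}\right) \left(6 - -6\right) = -20 - - 15 \left(- \frac{29}{12} + \frac{5}{36} - \frac{1}{9}\right) \left(6 + 6\right) = -20 - - 15 \left(- \frac{29}{12} + \frac{5}{36} - \frac{1}{9}\right) 12 = -20 - \left(-15\right) \left(- \frac{43}{18}\right) 12 = -20 - \frac{215}{6} \cdot 12 = -20 - 430 = -450$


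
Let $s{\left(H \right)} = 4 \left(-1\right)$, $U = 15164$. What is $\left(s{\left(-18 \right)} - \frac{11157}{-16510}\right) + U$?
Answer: $\frac{250302757}{16510} \approx 15161.0$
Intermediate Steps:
$s{\left(H \right)} = -4$
$\left(s{\left(-18 \right)} - \frac{11157}{-16510}\right) + U = \left(-4 - \frac{11157}{-16510}\right) + 15164 = \left(-4 - - \frac{11157}{16510}\right) + 15164 = \left(-4 + \frac{11157}{16510}\right) + 15164 = - \frac{54883}{16510} + 15164 = \frac{250302757}{16510}$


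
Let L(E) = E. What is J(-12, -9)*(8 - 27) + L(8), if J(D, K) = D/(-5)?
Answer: -188/5 ≈ -37.600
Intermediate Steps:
J(D, K) = -D/5 (J(D, K) = D*(-⅕) = -D/5)
J(-12, -9)*(8 - 27) + L(8) = (-⅕*(-12))*(8 - 27) + 8 = (12/5)*(-19) + 8 = -228/5 + 8 = -188/5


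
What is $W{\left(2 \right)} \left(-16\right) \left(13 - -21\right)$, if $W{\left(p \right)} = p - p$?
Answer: $0$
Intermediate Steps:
$W{\left(p \right)} = 0$
$W{\left(2 \right)} \left(-16\right) \left(13 - -21\right) = 0 \left(-16\right) \left(13 - -21\right) = 0 \left(13 + 21\right) = 0 \cdot 34 = 0$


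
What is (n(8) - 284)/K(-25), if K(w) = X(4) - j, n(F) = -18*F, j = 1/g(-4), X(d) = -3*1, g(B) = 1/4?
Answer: 428/7 ≈ 61.143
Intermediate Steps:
g(B) = ¼
X(d) = -3
j = 4 (j = 1/(¼) = 1*4 = 4)
K(w) = -7 (K(w) = -3 - 1*4 = -3 - 4 = -7)
(n(8) - 284)/K(-25) = (-18*8 - 284)/(-7) = (-144 - 284)*(-⅐) = -428*(-⅐) = 428/7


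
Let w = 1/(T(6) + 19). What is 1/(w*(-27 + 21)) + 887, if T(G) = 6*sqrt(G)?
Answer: 5303/6 - sqrt(6) ≈ 881.38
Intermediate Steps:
w = 1/(19 + 6*sqrt(6)) (w = 1/(6*sqrt(6) + 19) = 1/(19 + 6*sqrt(6)) ≈ 0.029676)
1/(w*(-27 + 21)) + 887 = 1/((19/145 - 6*sqrt(6)/145)*(-27 + 21)) + 887 = 1/((19/145 - 6*sqrt(6)/145)*(-6)) + 887 = 1/(-114/145 + 36*sqrt(6)/145) + 887 = 887 + 1/(-114/145 + 36*sqrt(6)/145)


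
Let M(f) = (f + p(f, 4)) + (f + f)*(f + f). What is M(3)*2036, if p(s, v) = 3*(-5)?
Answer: 48864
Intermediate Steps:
p(s, v) = -15
M(f) = -15 + f + 4*f² (M(f) = (f - 15) + (f + f)*(f + f) = (-15 + f) + (2*f)*(2*f) = (-15 + f) + 4*f² = -15 + f + 4*f²)
M(3)*2036 = (-15 + 3 + 4*3²)*2036 = (-15 + 3 + 4*9)*2036 = (-15 + 3 + 36)*2036 = 24*2036 = 48864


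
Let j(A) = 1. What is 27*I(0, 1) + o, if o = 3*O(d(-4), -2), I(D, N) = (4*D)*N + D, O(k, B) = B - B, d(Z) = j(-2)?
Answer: 0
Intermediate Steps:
d(Z) = 1
O(k, B) = 0
I(D, N) = D + 4*D*N (I(D, N) = 4*D*N + D = D + 4*D*N)
o = 0 (o = 3*0 = 0)
27*I(0, 1) + o = 27*(0*(1 + 4*1)) + 0 = 27*(0*(1 + 4)) + 0 = 27*(0*5) + 0 = 27*0 + 0 = 0 + 0 = 0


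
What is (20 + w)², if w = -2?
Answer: 324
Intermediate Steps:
(20 + w)² = (20 - 2)² = 18² = 324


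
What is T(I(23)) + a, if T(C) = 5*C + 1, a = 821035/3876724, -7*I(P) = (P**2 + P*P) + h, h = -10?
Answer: -20281149447/27137068 ≈ -747.36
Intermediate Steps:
I(P) = 10/7 - 2*P**2/7 (I(P) = -((P**2 + P*P) - 10)/7 = -((P**2 + P**2) - 10)/7 = -(2*P**2 - 10)/7 = -(-10 + 2*P**2)/7 = 10/7 - 2*P**2/7)
a = 821035/3876724 (a = 821035*(1/3876724) = 821035/3876724 ≈ 0.21179)
T(C) = 1 + 5*C
T(I(23)) + a = (1 + 5*(10/7 - 2/7*23**2)) + 821035/3876724 = (1 + 5*(10/7 - 2/7*529)) + 821035/3876724 = (1 + 5*(10/7 - 1058/7)) + 821035/3876724 = (1 + 5*(-1048/7)) + 821035/3876724 = (1 - 5240/7) + 821035/3876724 = -5233/7 + 821035/3876724 = -20281149447/27137068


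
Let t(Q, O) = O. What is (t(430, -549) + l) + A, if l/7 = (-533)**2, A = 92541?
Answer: 2080615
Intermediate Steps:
l = 1988623 (l = 7*(-533)**2 = 7*284089 = 1988623)
(t(430, -549) + l) + A = (-549 + 1988623) + 92541 = 1988074 + 92541 = 2080615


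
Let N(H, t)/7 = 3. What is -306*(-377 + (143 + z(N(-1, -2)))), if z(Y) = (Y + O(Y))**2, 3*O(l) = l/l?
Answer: -67660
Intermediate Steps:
O(l) = 1/3 (O(l) = (l/l)/3 = (1/3)*1 = 1/3)
N(H, t) = 21 (N(H, t) = 7*3 = 21)
z(Y) = (1/3 + Y)**2 (z(Y) = (Y + 1/3)**2 = (1/3 + Y)**2)
-306*(-377 + (143 + z(N(-1, -2)))) = -306*(-377 + (143 + (1 + 3*21)**2/9)) = -306*(-377 + (143 + (1 + 63)**2/9)) = -306*(-377 + (143 + (1/9)*64**2)) = -306*(-377 + (143 + (1/9)*4096)) = -306*(-377 + (143 + 4096/9)) = -306*(-377 + 5383/9) = -306*1990/9 = -67660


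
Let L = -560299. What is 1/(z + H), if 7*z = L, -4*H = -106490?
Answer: -14/747883 ≈ -1.8719e-5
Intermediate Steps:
H = 53245/2 (H = -1/4*(-106490) = 53245/2 ≈ 26623.)
z = -560299/7 (z = (1/7)*(-560299) = -560299/7 ≈ -80043.)
1/(z + H) = 1/(-560299/7 + 53245/2) = 1/(-747883/14) = -14/747883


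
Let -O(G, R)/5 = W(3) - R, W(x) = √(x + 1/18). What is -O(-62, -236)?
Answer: 1180 + 5*√110/6 ≈ 1188.7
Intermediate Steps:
W(x) = √(1/18 + x) (W(x) = √(x + 1/18) = √(1/18 + x))
O(G, R) = 5*R - 5*√110/6 (O(G, R) = -5*(√(2 + 36*3)/6 - R) = -5*(√(2 + 108)/6 - R) = -5*(√110/6 - R) = -5*(-R + √110/6) = 5*R - 5*√110/6)
-O(-62, -236) = -(5*(-236) - 5*√110/6) = -(-1180 - 5*√110/6) = 1180 + 5*√110/6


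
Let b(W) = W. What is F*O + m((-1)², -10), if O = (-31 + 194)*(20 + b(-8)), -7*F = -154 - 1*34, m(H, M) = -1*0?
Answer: 367728/7 ≈ 52533.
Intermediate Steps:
m(H, M) = 0
F = 188/7 (F = -(-154 - 1*34)/7 = -(-154 - 34)/7 = -⅐*(-188) = 188/7 ≈ 26.857)
O = 1956 (O = (-31 + 194)*(20 - 8) = 163*12 = 1956)
F*O + m((-1)², -10) = (188/7)*1956 + 0 = 367728/7 + 0 = 367728/7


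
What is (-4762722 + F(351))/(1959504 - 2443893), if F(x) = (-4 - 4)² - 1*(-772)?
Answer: 4761886/484389 ≈ 9.8307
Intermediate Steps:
F(x) = 836 (F(x) = (-8)² + 772 = 64 + 772 = 836)
(-4762722 + F(351))/(1959504 - 2443893) = (-4762722 + 836)/(1959504 - 2443893) = -4761886/(-484389) = -4761886*(-1/484389) = 4761886/484389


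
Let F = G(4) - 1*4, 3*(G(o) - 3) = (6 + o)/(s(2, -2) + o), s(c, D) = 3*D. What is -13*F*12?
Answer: 416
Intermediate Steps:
G(o) = 3 + (6 + o)/(3*(-6 + o)) (G(o) = 3 + ((6 + o)/(3*(-2) + o))/3 = 3 + ((6 + o)/(-6 + o))/3 = 3 + (6 + o)/(3*(-6 + o)))
F = -8/3 (F = 2*(-24 + 5*4)/(3*(-6 + 4)) - 1*4 = (2/3)*(-24 + 20)/(-2) - 4 = (2/3)*(-1/2)*(-4) - 4 = 4/3 - 4 = -8/3 ≈ -2.6667)
-13*F*12 = -13*(-8/3)*12 = (104/3)*12 = 416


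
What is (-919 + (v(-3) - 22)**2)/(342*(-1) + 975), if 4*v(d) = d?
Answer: -2141/3376 ≈ -0.63418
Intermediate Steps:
v(d) = d/4
(-919 + (v(-3) - 22)**2)/(342*(-1) + 975) = (-919 + ((1/4)*(-3) - 22)**2)/(342*(-1) + 975) = (-919 + (-3/4 - 22)**2)/(-342 + 975) = (-919 + (-91/4)**2)/633 = (-919 + 8281/16)*(1/633) = -6423/16*1/633 = -2141/3376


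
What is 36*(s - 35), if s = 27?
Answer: -288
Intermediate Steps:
36*(s - 35) = 36*(27 - 35) = 36*(-8) = -288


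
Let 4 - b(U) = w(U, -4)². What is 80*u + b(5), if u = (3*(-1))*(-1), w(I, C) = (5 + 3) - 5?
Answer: 235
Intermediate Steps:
w(I, C) = 3 (w(I, C) = 8 - 5 = 3)
b(U) = -5 (b(U) = 4 - 1*3² = 4 - 1*9 = 4 - 9 = -5)
u = 3 (u = -3*(-1) = 3)
80*u + b(5) = 80*3 - 5 = 240 - 5 = 235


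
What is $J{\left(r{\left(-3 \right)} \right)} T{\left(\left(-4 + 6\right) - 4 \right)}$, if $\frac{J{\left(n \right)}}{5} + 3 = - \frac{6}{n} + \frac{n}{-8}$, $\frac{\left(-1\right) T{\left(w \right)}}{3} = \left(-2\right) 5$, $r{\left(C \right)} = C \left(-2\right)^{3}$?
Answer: $- \frac{1875}{2} \approx -937.5$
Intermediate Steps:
$r{\left(C \right)} = - 8 C$ ($r{\left(C \right)} = C \left(-8\right) = - 8 C$)
$T{\left(w \right)} = 30$ ($T{\left(w \right)} = - 3 \left(\left(-2\right) 5\right) = \left(-3\right) \left(-10\right) = 30$)
$J{\left(n \right)} = -15 - \frac{30}{n} - \frac{5 n}{8}$ ($J{\left(n \right)} = -15 + 5 \left(- \frac{6}{n} + \frac{n}{-8}\right) = -15 + 5 \left(- \frac{6}{n} + n \left(- \frac{1}{8}\right)\right) = -15 + 5 \left(- \frac{6}{n} - \frac{n}{8}\right) = -15 - \left(\frac{30}{n} + \frac{5 n}{8}\right) = -15 - \frac{30}{n} - \frac{5 n}{8}$)
$J{\left(r{\left(-3 \right)} \right)} T{\left(\left(-4 + 6\right) - 4 \right)} = \left(-15 - \frac{30}{\left(-8\right) \left(-3\right)} - \frac{5 \left(\left(-8\right) \left(-3\right)\right)}{8}\right) 30 = \left(-15 - \frac{30}{24} - 15\right) 30 = \left(-15 - \frac{5}{4} - 15\right) 30 = \left(- \frac{125}{4}\right) 30 = - \frac{1875}{2}$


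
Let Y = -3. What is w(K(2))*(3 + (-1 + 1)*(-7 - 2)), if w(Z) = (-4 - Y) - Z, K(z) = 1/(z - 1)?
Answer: -6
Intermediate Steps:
K(z) = 1/(-1 + z)
w(Z) = -1 - Z (w(Z) = (-4 - 1*(-3)) - Z = (-4 + 3) - Z = -1 - Z)
w(K(2))*(3 + (-1 + 1)*(-7 - 2)) = (-1 - 1/(-1 + 2))*(3 + (-1 + 1)*(-7 - 2)) = (-1 - 1/1)*(3 + 0*(-9)) = (-1 - 1*1)*(3 + 0) = (-1 - 1)*3 = -2*3 = -6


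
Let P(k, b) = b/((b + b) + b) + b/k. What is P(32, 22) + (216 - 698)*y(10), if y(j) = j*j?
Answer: -2313551/48 ≈ -48199.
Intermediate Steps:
P(k, b) = ⅓ + b/k (P(k, b) = b/(2*b + b) + b/k = b/((3*b)) + b/k = b*(1/(3*b)) + b/k = ⅓ + b/k)
y(j) = j²
P(32, 22) + (216 - 698)*y(10) = (22 + (⅓)*32)/32 + (216 - 698)*10² = (22 + 32/3)/32 - 482*100 = (1/32)*(98/3) - 48200 = 49/48 - 48200 = -2313551/48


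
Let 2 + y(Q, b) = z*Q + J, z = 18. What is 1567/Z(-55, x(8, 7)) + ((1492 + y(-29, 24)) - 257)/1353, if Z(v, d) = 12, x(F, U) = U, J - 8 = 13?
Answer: 709645/5412 ≈ 131.12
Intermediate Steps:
J = 21 (J = 8 + 13 = 21)
y(Q, b) = 19 + 18*Q (y(Q, b) = -2 + (18*Q + 21) = -2 + (21 + 18*Q) = 19 + 18*Q)
1567/Z(-55, x(8, 7)) + ((1492 + y(-29, 24)) - 257)/1353 = 1567/12 + ((1492 + (19 + 18*(-29))) - 257)/1353 = 1567*(1/12) + ((1492 + (19 - 522)) - 257)*(1/1353) = 1567/12 + ((1492 - 503) - 257)*(1/1353) = 1567/12 + (989 - 257)*(1/1353) = 1567/12 + 732*(1/1353) = 1567/12 + 244/451 = 709645/5412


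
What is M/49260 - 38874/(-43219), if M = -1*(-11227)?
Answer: 218195723/193542540 ≈ 1.1274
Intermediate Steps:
M = 11227
M/49260 - 38874/(-43219) = 11227/49260 - 38874/(-43219) = 11227*(1/49260) - 38874*(-1/43219) = 11227/49260 + 3534/3929 = 218195723/193542540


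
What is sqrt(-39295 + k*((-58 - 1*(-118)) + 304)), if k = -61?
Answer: I*sqrt(61499) ≈ 247.99*I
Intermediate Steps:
sqrt(-39295 + k*((-58 - 1*(-118)) + 304)) = sqrt(-39295 - 61*((-58 - 1*(-118)) + 304)) = sqrt(-39295 - 61*((-58 + 118) + 304)) = sqrt(-39295 - 61*(60 + 304)) = sqrt(-39295 - 61*364) = sqrt(-39295 - 22204) = sqrt(-61499) = I*sqrt(61499)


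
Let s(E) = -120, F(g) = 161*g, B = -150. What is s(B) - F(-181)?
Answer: 29021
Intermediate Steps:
s(B) - F(-181) = -120 - 161*(-181) = -120 - 1*(-29141) = -120 + 29141 = 29021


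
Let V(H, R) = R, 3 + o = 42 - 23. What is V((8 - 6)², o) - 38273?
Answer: -38257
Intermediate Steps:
o = 16 (o = -3 + (42 - 23) = -3 + 19 = 16)
V((8 - 6)², o) - 38273 = 16 - 38273 = -38257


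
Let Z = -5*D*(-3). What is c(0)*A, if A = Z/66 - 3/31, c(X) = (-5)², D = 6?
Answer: 10800/341 ≈ 31.672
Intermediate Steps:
c(X) = 25
Z = 90 (Z = -5*6*(-3) = -30*(-3) = 90)
A = 432/341 (A = 90/66 - 3/31 = 90*(1/66) - 3*1/31 = 15/11 - 3/31 = 432/341 ≈ 1.2669)
c(0)*A = 25*(432/341) = 10800/341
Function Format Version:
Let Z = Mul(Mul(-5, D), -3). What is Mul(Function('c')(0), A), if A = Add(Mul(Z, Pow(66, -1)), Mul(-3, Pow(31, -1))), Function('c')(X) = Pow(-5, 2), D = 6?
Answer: Rational(10800, 341) ≈ 31.672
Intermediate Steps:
Function('c')(X) = 25
Z = 90 (Z = Mul(Mul(-5, 6), -3) = Mul(-30, -3) = 90)
A = Rational(432, 341) (A = Add(Mul(90, Pow(66, -1)), Mul(-3, Pow(31, -1))) = Add(Mul(90, Rational(1, 66)), Mul(-3, Rational(1, 31))) = Add(Rational(15, 11), Rational(-3, 31)) = Rational(432, 341) ≈ 1.2669)
Mul(Function('c')(0), A) = Mul(25, Rational(432, 341)) = Rational(10800, 341)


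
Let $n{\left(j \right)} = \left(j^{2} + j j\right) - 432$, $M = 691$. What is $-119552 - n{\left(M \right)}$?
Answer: $-1074082$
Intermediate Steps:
$n{\left(j \right)} = -432 + 2 j^{2}$ ($n{\left(j \right)} = \left(j^{2} + j^{2}\right) - 432 = 2 j^{2} - 432 = -432 + 2 j^{2}$)
$-119552 - n{\left(M \right)} = -119552 - \left(-432 + 2 \cdot 691^{2}\right) = -119552 - \left(-432 + 2 \cdot 477481\right) = -119552 - \left(-432 + 954962\right) = -119552 - 954530 = -1074082$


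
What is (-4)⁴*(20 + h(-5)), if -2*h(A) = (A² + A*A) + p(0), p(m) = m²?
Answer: -1280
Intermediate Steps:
h(A) = -A² (h(A) = -((A² + A*A) + 0²)/2 = -((A² + A²) + 0)/2 = -(2*A² + 0)/2 = -A²)
(-4)⁴*(20 + h(-5)) = (-4)⁴*(20 - 1*(-5)²) = 256*(20 - 1*25) = 256*(20 - 25) = 256*(-5) = -1280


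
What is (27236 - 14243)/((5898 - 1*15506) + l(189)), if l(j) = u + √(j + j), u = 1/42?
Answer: -220211470710/162839829433 - 68758956*√42/162839829433 ≈ -1.3551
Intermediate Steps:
u = 1/42 ≈ 0.023810
l(j) = 1/42 + √2*√j (l(j) = 1/42 + √(j + j) = 1/42 + √(2*j) = 1/42 + √2*√j)
(27236 - 14243)/((5898 - 1*15506) + l(189)) = (27236 - 14243)/((5898 - 1*15506) + (1/42 + √2*√189)) = 12993/((5898 - 15506) + (1/42 + √2*(3*√21))) = 12993/(-9608 + (1/42 + 3*√42)) = 12993/(-403535/42 + 3*√42)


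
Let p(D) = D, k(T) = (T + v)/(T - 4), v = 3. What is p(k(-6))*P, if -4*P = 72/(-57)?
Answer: 9/95 ≈ 0.094737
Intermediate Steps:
k(T) = (3 + T)/(-4 + T) (k(T) = (T + 3)/(T - 4) = (3 + T)/(-4 + T))
P = 6/19 (P = -18/(-57) = -18*(-1)/57 = -¼*(-24/19) = 6/19 ≈ 0.31579)
p(k(-6))*P = ((3 - 6)/(-4 - 6))*(6/19) = (-3/(-10))*(6/19) = -⅒*(-3)*(6/19) = (3/10)*(6/19) = 9/95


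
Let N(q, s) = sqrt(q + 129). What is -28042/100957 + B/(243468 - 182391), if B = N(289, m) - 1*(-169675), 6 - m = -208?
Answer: 15417157741/6166150689 + sqrt(418)/61077 ≈ 2.5006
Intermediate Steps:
m = 214 (m = 6 - 1*(-208) = 6 + 208 = 214)
N(q, s) = sqrt(129 + q)
B = 169675 + sqrt(418) (B = sqrt(129 + 289) - 1*(-169675) = sqrt(418) + 169675 = 169675 + sqrt(418) ≈ 1.6970e+5)
-28042/100957 + B/(243468 - 182391) = -28042/100957 + (169675 + sqrt(418))/(243468 - 182391) = -28042*1/100957 + (169675 + sqrt(418))/61077 = -28042/100957 + (169675 + sqrt(418))*(1/61077) = -28042/100957 + (169675/61077 + sqrt(418)/61077) = 15417157741/6166150689 + sqrt(418)/61077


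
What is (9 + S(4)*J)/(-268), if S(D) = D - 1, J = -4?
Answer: 3/268 ≈ 0.011194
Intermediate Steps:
S(D) = -1 + D
(9 + S(4)*J)/(-268) = (9 + (-1 + 4)*(-4))/(-268) = (9 + 3*(-4))*(-1/268) = (9 - 12)*(-1/268) = -3*(-1/268) = 3/268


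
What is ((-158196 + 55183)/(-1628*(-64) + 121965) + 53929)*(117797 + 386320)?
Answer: 6148371160547280/226157 ≈ 2.7186e+10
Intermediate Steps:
((-158196 + 55183)/(-1628*(-64) + 121965) + 53929)*(117797 + 386320) = (-103013/(104192 + 121965) + 53929)*504117 = (-103013/226157 + 53929)*504117 = (12196317840/226157)*504117 = 6148371160547280/226157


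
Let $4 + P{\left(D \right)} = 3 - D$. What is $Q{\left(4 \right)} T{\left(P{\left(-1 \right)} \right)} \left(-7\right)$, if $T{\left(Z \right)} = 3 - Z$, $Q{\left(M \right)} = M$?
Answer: $-84$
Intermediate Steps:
$P{\left(D \right)} = -1 - D$ ($P{\left(D \right)} = -4 - \left(-3 + D\right) = -1 - D$)
$Q{\left(4 \right)} T{\left(P{\left(-1 \right)} \right)} \left(-7\right) = 4 \left(3 - \left(-1 - -1\right)\right) \left(-7\right) = 4 \left(3 - \left(-1 + 1\right)\right) \left(-7\right) = 4 \left(3 - 0\right) \left(-7\right) = 4 \left(3 + 0\right) \left(-7\right) = 4 \cdot 3 \left(-7\right) = 12 \left(-7\right) = -84$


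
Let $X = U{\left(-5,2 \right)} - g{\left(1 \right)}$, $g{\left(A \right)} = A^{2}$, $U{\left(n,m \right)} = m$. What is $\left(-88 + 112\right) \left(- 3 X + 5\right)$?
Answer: $48$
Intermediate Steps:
$X = 1$ ($X = 2 - 1^{2} = 2 - 1 = 1$)
$\left(-88 + 112\right) \left(- 3 X + 5\right) = \left(-88 + 112\right) \left(\left(-3\right) 1 + 5\right) = 24 \left(-3 + 5\right) = 24 \cdot 2 = 48$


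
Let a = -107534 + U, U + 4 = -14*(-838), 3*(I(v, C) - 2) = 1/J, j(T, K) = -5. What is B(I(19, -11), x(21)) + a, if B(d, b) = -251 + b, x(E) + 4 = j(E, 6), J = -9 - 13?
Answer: -96066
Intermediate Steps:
J = -22
x(E) = -9 (x(E) = -4 - 5 = -9)
I(v, C) = 131/66 (I(v, C) = 2 + (⅓)/(-22) = 2 + (⅓)*(-1/22) = 2 - 1/66 = 131/66)
U = 11728 (U = -4 - 14*(-838) = -4 + 11732 = 11728)
a = -95806 (a = -107534 + 11728 = -95806)
B(I(19, -11), x(21)) + a = (-251 - 9) - 95806 = -260 - 95806 = -96066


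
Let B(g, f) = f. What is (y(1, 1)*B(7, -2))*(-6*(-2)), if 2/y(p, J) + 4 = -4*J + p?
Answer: 48/7 ≈ 6.8571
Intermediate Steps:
y(p, J) = 2/(-4 + p - 4*J) (y(p, J) = 2/(-4 + (-4*J + p)) = 2/(-4 + (p - 4*J)) = 2/(-4 + p - 4*J))
(y(1, 1)*B(7, -2))*(-6*(-2)) = ((2/(-4 + 1 - 4*1))*(-2))*(-6*(-2)) = ((2/(-4 + 1 - 4))*(-2))*12 = ((2/(-7))*(-2))*12 = ((2*(-⅐))*(-2))*12 = -2/7*(-2)*12 = (4/7)*12 = 48/7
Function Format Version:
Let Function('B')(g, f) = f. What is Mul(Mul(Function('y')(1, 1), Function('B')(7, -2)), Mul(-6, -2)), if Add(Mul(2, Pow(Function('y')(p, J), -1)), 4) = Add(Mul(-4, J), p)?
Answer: Rational(48, 7) ≈ 6.8571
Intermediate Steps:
Function('y')(p, J) = Mul(2, Pow(Add(-4, p, Mul(-4, J)), -1)) (Function('y')(p, J) = Mul(2, Pow(Add(-4, Add(Mul(-4, J), p)), -1)) = Mul(2, Pow(Add(-4, Add(p, Mul(-4, J))), -1)) = Mul(2, Pow(Add(-4, p, Mul(-4, J)), -1)))
Mul(Mul(Function('y')(1, 1), Function('B')(7, -2)), Mul(-6, -2)) = Mul(Mul(Mul(2, Pow(Add(-4, 1, Mul(-4, 1)), -1)), -2), Mul(-6, -2)) = Mul(Mul(Mul(2, Pow(Add(-4, 1, -4), -1)), -2), 12) = Mul(Mul(Mul(2, Pow(-7, -1)), -2), 12) = Mul(Mul(Mul(2, Rational(-1, 7)), -2), 12) = Mul(Mul(Rational(-2, 7), -2), 12) = Mul(Rational(4, 7), 12) = Rational(48, 7)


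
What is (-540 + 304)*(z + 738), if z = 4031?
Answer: -1125484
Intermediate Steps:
(-540 + 304)*(z + 738) = (-540 + 304)*(4031 + 738) = -236*4769 = -1125484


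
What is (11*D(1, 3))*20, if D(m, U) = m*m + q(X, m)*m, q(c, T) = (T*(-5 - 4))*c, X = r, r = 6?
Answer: -11660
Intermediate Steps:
X = 6
q(c, T) = -9*T*c (q(c, T) = (T*(-9))*c = (-9*T)*c = -9*T*c)
D(m, U) = -53*m**2 (D(m, U) = m*m + (-9*m*6)*m = m**2 + (-54*m)*m = m**2 - 54*m**2 = -53*m**2)
(11*D(1, 3))*20 = (11*(-53*1**2))*20 = (11*(-53*1))*20 = (11*(-53))*20 = -583*20 = -11660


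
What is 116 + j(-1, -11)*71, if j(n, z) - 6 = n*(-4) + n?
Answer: 755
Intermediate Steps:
j(n, z) = 6 - 3*n (j(n, z) = 6 + (n*(-4) + n) = 6 + (-4*n + n) = 6 - 3*n)
116 + j(-1, -11)*71 = 116 + (6 - 3*(-1))*71 = 116 + (6 + 3)*71 = 116 + 9*71 = 116 + 639 = 755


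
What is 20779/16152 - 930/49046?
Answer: 502052737/396095496 ≈ 1.2675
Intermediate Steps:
20779/16152 - 930/49046 = 20779*(1/16152) - 930*1/49046 = 20779/16152 - 465/24523 = 502052737/396095496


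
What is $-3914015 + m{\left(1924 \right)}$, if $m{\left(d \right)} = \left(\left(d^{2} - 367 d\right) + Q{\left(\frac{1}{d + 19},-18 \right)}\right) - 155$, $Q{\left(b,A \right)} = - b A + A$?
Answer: $- \frac{1784684342}{1943} \approx -9.1852 \cdot 10^{5}$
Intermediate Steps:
$Q{\left(b,A \right)} = A - A b$ ($Q{\left(b,A \right)} = - A b + A = A - A b$)
$m{\left(d \right)} = -173 + d^{2} - 367 d + \frac{18}{19 + d}$ ($m{\left(d \right)} = \left(\left(d^{2} - 367 d\right) - 18 \left(1 - \frac{1}{d + 19}\right)\right) - 155 = \left(\left(d^{2} - 367 d\right) - 18 \left(1 - \frac{1}{19 + d}\right)\right) - 155 = \left(\left(d^{2} - 367 d\right) - \left(18 - \frac{18}{19 + d}\right)\right) - 155 = \left(-18 + d^{2} - 367 d + \frac{18}{19 + d}\right) - 155 = -173 + d^{2} - 367 d + \frac{18}{19 + d}$)
$-3914015 + m{\left(1924 \right)} = -3914015 + \frac{-3269 + 1924^{3} - 13748904 - 348 \cdot 1924^{2}}{19 + 1924} = -3914015 + \frac{-3269 + 7122217024 - 13748904 - 1288218048}{1943} = -3914015 + \frac{1}{1943} \cdot 5820246803 = -3914015 + \frac{5820246803}{1943} = - \frac{1784684342}{1943}$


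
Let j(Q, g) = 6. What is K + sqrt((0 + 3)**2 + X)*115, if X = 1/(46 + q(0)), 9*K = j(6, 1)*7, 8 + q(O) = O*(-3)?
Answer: 14/3 + 805*sqrt(266)/38 ≈ 350.17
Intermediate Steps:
q(O) = -8 - 3*O (q(O) = -8 + O*(-3) = -8 - 3*O)
K = 14/3 (K = (6*7)/9 = (1/9)*42 = 14/3 ≈ 4.6667)
X = 1/38 (X = 1/(46 + (-8 - 3*0)) = 1/(46 + (-8 + 0)) = 1/(46 - 8) = 1/38 ≈ 0.026316)
K + sqrt((0 + 3)**2 + X)*115 = 14/3 + sqrt((0 + 3)**2 + 1/38)*115 = 14/3 + sqrt(3**2 + 1/38)*115 = 14/3 + sqrt(9 + 1/38)*115 = 14/3 + sqrt(343/38)*115 = 14/3 + (7*sqrt(266)/38)*115 = 14/3 + 805*sqrt(266)/38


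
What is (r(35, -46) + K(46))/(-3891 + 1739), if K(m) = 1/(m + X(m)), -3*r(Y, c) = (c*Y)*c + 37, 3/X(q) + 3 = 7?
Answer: 4618709/402424 ≈ 11.477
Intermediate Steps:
X(q) = ¾ (X(q) = 3/(-3 + 7) = 3/4 = 3*(¼) = ¾)
r(Y, c) = -37/3 - Y*c²/3 (r(Y, c) = -((c*Y)*c + 37)/3 = -((Y*c)*c + 37)/3 = -(Y*c² + 37)/3 = -(37 + Y*c²)/3 = -37/3 - Y*c²/3)
K(m) = 1/(¾ + m) (K(m) = 1/(m + ¾) = 1/(¾ + m))
(r(35, -46) + K(46))/(-3891 + 1739) = ((-37/3 - ⅓*35*(-46)²) + 4/(3 + 4*46))/(-3891 + 1739) = ((-37/3 - ⅓*35*2116) + 4/(3 + 184))/(-2152) = ((-37/3 - 74060/3) + 4/187)*(-1/2152) = (-24699 + 4*(1/187))*(-1/2152) = (-24699 + 4/187)*(-1/2152) = -4618709/187*(-1/2152) = 4618709/402424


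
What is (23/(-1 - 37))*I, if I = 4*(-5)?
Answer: 230/19 ≈ 12.105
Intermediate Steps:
I = -20
(23/(-1 - 37))*I = (23/(-1 - 37))*(-20) = (23/(-38))*(-20) = -1/38*23*(-20) = -23/38*(-20) = 230/19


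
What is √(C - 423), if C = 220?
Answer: I*√203 ≈ 14.248*I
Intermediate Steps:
√(C - 423) = √(220 - 423) = √(-203) = I*√203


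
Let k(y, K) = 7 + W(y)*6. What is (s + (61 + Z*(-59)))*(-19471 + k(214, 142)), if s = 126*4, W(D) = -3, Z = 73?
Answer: 72901644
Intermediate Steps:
s = 504
k(y, K) = -11 (k(y, K) = 7 - 3*6 = 7 - 18 = -11)
(s + (61 + Z*(-59)))*(-19471 + k(214, 142)) = (504 + (61 + 73*(-59)))*(-19471 - 11) = (504 + (61 - 4307))*(-19482) = (504 - 4246)*(-19482) = -3742*(-19482) = 72901644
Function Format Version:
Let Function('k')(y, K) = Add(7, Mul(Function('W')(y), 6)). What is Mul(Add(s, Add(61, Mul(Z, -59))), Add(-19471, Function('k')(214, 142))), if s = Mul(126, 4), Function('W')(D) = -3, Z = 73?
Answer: 72901644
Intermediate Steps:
s = 504
Function('k')(y, K) = -11 (Function('k')(y, K) = Add(7, Mul(-3, 6)) = Add(7, -18) = -11)
Mul(Add(s, Add(61, Mul(Z, -59))), Add(-19471, Function('k')(214, 142))) = Mul(Add(504, Add(61, Mul(73, -59))), Add(-19471, -11)) = Mul(Add(504, Add(61, -4307)), -19482) = Mul(Add(504, -4246), -19482) = Mul(-3742, -19482) = 72901644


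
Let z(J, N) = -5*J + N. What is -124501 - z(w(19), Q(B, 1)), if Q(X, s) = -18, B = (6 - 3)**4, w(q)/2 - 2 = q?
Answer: -124273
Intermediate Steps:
w(q) = 4 + 2*q
B = 81 (B = 3**4 = 81)
z(J, N) = N - 5*J
-124501 - z(w(19), Q(B, 1)) = -124501 - (-18 - 5*(4 + 2*19)) = -124501 - (-18 - 5*(4 + 38)) = -124501 - (-18 - 5*42) = -124501 - (-18 - 210) = -124501 - 1*(-228) = -124501 + 228 = -124273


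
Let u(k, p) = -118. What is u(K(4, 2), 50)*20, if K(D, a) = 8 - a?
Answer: -2360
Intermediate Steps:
u(K(4, 2), 50)*20 = -118*20 = -2360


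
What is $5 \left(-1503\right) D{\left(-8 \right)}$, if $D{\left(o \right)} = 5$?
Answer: $-37575$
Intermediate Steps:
$5 \left(-1503\right) D{\left(-8 \right)} = 5 \left(-1503\right) 5 = \left(-7515\right) 5 = -37575$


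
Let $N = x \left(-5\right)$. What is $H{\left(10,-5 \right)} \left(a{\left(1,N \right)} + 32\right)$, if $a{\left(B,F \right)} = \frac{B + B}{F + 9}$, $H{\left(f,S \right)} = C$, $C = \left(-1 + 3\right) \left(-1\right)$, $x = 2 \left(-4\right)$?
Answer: $- \frac{3140}{49} \approx -64.082$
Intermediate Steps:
$x = -8$
$N = 40$ ($N = \left(-8\right) \left(-5\right) = 40$)
$C = -2$ ($C = 2 \left(-1\right) = -2$)
$H{\left(f,S \right)} = -2$
$a{\left(B,F \right)} = \frac{2 B}{9 + F}$
$H{\left(10,-5 \right)} \left(a{\left(1,N \right)} + 32\right) = - 2 \left(2 \cdot 1 \frac{1}{9 + 40} + 32\right) = - 2 \left(2 \cdot 1 \cdot \frac{1}{49} + 32\right) = - 2 \left(\frac{2}{49} + 32\right) = \left(-2\right) \frac{1570}{49} = - \frac{3140}{49}$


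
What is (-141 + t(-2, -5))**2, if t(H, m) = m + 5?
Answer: 19881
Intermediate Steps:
t(H, m) = 5 + m
(-141 + t(-2, -5))**2 = (-141 + (5 - 5))**2 = (-141 + 0)**2 = (-141)**2 = 19881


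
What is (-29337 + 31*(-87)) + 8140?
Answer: -23894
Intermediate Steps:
(-29337 + 31*(-87)) + 8140 = (-29337 - 2697) + 8140 = -32034 + 8140 = -23894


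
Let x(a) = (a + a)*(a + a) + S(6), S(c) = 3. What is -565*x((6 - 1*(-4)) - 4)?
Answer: -83055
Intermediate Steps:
x(a) = 3 + 4*a² (x(a) = (a + a)*(a + a) + 3 = (2*a)*(2*a) + 3 = 4*a² + 3 = 3 + 4*a²)
-565*x((6 - 1*(-4)) - 4) = -565*(3 + 4*((6 - 1*(-4)) - 4)²) = -565*(3 + 4*((6 + 4) - 4)²) = -565*(3 + 4*(10 - 4)²) = -565*(3 + 4*6²) = -565*(3 + 4*36) = -565*(3 + 144) = -565*147 = -83055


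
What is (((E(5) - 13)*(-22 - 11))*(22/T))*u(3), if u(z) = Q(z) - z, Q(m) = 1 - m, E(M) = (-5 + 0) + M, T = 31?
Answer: -47190/31 ≈ -1522.3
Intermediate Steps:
E(M) = -5 + M
u(z) = 1 - 2*z (u(z) = (1 - z) - z = 1 - 2*z)
(((E(5) - 13)*(-22 - 11))*(22/T))*u(3) = ((((-5 + 5) - 13)*(-22 - 11))*(22/31))*(1 - 2*3) = (((0 - 13)*(-33))*(22*(1/31)))*(1 - 6) = (-13*(-33)*(22/31))*(-5) = (429*(22/31))*(-5) = (9438/31)*(-5) = -47190/31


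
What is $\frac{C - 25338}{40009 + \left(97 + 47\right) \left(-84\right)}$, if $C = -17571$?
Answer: $- \frac{42909}{27913} \approx -1.5372$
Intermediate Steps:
$\frac{C - 25338}{40009 + \left(97 + 47\right) \left(-84\right)} = \frac{-17571 - 25338}{40009 + \left(97 + 47\right) \left(-84\right)} = - \frac{42909}{40009 + 144 \left(-84\right)} = - \frac{42909}{40009 - 12096} = - \frac{42909}{27913}$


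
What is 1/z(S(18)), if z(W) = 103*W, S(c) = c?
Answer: 1/1854 ≈ 0.00053937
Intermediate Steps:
1/z(S(18)) = 1/(103*18) = 1/1854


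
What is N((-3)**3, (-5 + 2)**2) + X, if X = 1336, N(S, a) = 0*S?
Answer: 1336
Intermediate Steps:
N(S, a) = 0
N((-3)**3, (-5 + 2)**2) + X = 0 + 1336 = 1336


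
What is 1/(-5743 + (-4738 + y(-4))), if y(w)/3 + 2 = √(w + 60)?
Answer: -10487/109976665 - 6*√14/109976665 ≈ -9.5561e-5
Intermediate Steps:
y(w) = -6 + 3*√(60 + w) (y(w) = -6 + 3*√(w + 60) = -6 + 3*√(60 + w))
1/(-5743 + (-4738 + y(-4))) = 1/(-5743 + (-4738 + (-6 + 3*√(60 - 4)))) = 1/(-5743 + (-4738 + (-6 + 3*√56))) = 1/(-5743 + (-4738 + (-6 + 3*(2*√14)))) = 1/(-5743 + (-4738 + (-6 + 6*√14))) = 1/(-5743 + (-4744 + 6*√14)) = 1/(-10487 + 6*√14)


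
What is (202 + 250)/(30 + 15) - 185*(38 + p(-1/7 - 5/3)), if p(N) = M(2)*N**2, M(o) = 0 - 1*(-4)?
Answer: -20821802/2205 ≈ -9443.0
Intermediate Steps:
M(o) = 4 (M(o) = 0 + 4 = 4)
p(N) = 4*N**2
(202 + 250)/(30 + 15) - 185*(38 + p(-1/7 - 5/3)) = (202 + 250)/(30 + 15) - 185*(38 + 4*(-1/7 - 5/3)**2) = 452/45 - 185*(38 + 4*(-1*1/7 - 5*1/3)**2) = 452*(1/45) - 185*(38 + 4*(-1/7 - 5/3)**2) = 452/45 - 185*(38 + 4*(-38/21)**2) = 452/45 - 185*(38 + 4*(1444/441)) = 452/45 - 185*(38 + 5776/441) = 452/45 - 185*22534/441 = 452/45 - 4168790/441 = -20821802/2205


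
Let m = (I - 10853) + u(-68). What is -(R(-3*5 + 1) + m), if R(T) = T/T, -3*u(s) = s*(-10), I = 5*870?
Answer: 20186/3 ≈ 6728.7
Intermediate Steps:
I = 4350
u(s) = 10*s/3 (u(s) = -s*(-10)/3 = -(-10)*s/3 = 10*s/3)
R(T) = 1
m = -20189/3 (m = (4350 - 10853) + (10/3)*(-68) = -6503 - 680/3 = -20189/3 ≈ -6729.7)
-(R(-3*5 + 1) + m) = -(1 - 20189/3) = -1*(-20186/3) = 20186/3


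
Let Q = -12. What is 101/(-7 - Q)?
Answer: 101/5 ≈ 20.200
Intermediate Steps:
101/(-7 - Q) = 101/(-7 - 1*(-12)) = 101/(-7 + 12) = 101/5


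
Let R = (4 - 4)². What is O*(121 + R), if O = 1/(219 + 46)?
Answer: 121/265 ≈ 0.45660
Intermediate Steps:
R = 0 (R = 0² = 0)
O = 1/265 ≈ 0.0037736
O*(121 + R) = (121 + 0)/265 = (1/265)*121 = 121/265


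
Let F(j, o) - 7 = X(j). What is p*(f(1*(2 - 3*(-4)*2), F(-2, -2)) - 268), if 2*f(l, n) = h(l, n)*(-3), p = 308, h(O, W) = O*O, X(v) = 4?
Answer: -394856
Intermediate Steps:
h(O, W) = O**2
F(j, o) = 11 (F(j, o) = 7 + 4 = 11)
f(l, n) = -3*l**2/2 (f(l, n) = (l**2*(-3))/2 = (-3*l**2)/2 = -3*l**2/2)
p*(f(1*(2 - 3*(-4)*2), F(-2, -2)) - 268) = 308*(-3*(2 - 3*(-4)*2)**2/2 - 268) = 308*(-3*(2 + 12*2)**2/2 - 268) = 308*(-3*(2 + 24)**2/2 - 268) = 308*(-3*(1*26)**2/2 - 268) = 308*(-3/2*26**2 - 268) = 308*(-3/2*676 - 268) = 308*(-1014 - 268) = 308*(-1282) = -394856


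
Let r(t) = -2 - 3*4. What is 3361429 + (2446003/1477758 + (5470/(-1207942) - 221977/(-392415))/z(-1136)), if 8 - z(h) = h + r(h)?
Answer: 227219955618844531284155431/67596204977118064710 ≈ 3.3614e+6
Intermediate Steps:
r(t) = -14 (r(t) = -2 - 12 = -14)
z(h) = 22 - h (z(h) = 8 - (h - 14) = 8 - (-14 + h) = 8 + (14 - h) = 22 - h)
3361429 + (2446003/1477758 + (5470/(-1207942) - 221977/(-392415))/z(-1136)) = 3361429 + (2446003/1477758 + (5470/(-1207942) - 221977/(-392415))/(22 - 1*(-1136))) = 3361429 + (2446003*(1/1477758) + (5470*(-1/1207942) - 221977*(-1/392415))/(22 + 1136)) = 3361429 + (2446003/1477758 + (-2735/603971 + 221977/392415)/1158) = 3361429 + (2446003/1477758 + (132994415642/237007279965)*(1/1158)) = 3361429 + (2446003/1477758 + 66497207821/137227215099735) = 3361429 + 111918815532144084841/67596204977118064710 = 227219955618844531284155431/67596204977118064710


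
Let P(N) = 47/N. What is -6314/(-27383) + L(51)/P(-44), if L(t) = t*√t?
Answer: 6314/27383 - 2244*√51/47 ≈ -340.73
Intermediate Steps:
L(t) = t^(3/2)
-6314/(-27383) + L(51)/P(-44) = -6314/(-27383) + 51^(3/2)/((47/(-44))) = -6314*(-1/27383) + (51*√51)/((47*(-1/44))) = 6314/27383 + (51*√51)/(-47/44) = 6314/27383 + (51*√51)*(-44/47) = 6314/27383 - 2244*√51/47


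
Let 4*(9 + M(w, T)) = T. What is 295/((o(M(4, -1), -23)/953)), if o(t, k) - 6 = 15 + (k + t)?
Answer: -224908/9 ≈ -24990.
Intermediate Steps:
M(w, T) = -9 + T/4
o(t, k) = 21 + k + t (o(t, k) = 6 + (15 + (k + t)) = 6 + (15 + k + t) = 21 + k + t)
295/((o(M(4, -1), -23)/953)) = 295/(((21 - 23 + (-9 + (¼)*(-1)))/953)) = 295/(((21 - 23 + (-9 - ¼))*(1/953))) = 295/(((21 - 23 - 37/4)*(1/953))) = 295/((-45/4*1/953)) = 295/(-45/3812) = 295*(-3812/45) = -224908/9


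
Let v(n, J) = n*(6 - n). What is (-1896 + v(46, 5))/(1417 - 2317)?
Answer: 934/225 ≈ 4.1511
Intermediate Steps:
(-1896 + v(46, 5))/(1417 - 2317) = (-1896 + 46*(6 - 1*46))/(1417 - 2317) = (-1896 + 46*(6 - 46))/(-900) = (-1896 + 46*(-40))*(-1/900) = (-1896 - 1840)*(-1/900) = -3736*(-1/900) = 934/225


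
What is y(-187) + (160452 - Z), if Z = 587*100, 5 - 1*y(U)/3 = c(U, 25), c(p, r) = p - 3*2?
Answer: 102346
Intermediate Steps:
c(p, r) = -6 + p (c(p, r) = p - 6 = -6 + p)
y(U) = 33 - 3*U (y(U) = 15 - 3*(-6 + U) = 15 + (18 - 3*U) = 33 - 3*U)
Z = 58700
y(-187) + (160452 - Z) = (33 - 3*(-187)) + (160452 - 1*58700) = (33 + 561) + (160452 - 58700) = 594 + 101752 = 102346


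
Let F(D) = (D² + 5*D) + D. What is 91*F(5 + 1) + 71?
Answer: 6623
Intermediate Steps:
F(D) = D² + 6*D
91*F(5 + 1) + 71 = 91*((5 + 1)*(6 + (5 + 1))) + 71 = 91*(6*(6 + 6)) + 71 = 91*(6*12) + 71 = 91*72 + 71 = 6552 + 71 = 6623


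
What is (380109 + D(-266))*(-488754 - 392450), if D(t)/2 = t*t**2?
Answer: 32835496587932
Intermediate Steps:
D(t) = 2*t**3 (D(t) = 2*(t*t**2) = 2*t**3)
(380109 + D(-266))*(-488754 - 392450) = (380109 + 2*(-266)**3)*(-488754 - 392450) = (380109 + 2*(-18821096))*(-881204) = (380109 - 37642192)*(-881204) = -37262083*(-881204) = 32835496587932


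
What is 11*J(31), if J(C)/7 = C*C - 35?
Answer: 71302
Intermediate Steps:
J(C) = -245 + 7*C**2 (J(C) = 7*(C*C - 35) = 7*(C**2 - 35) = 7*(-35 + C**2) = -245 + 7*C**2)
11*J(31) = 11*(-245 + 7*31**2) = 11*(-245 + 7*961) = 11*(-245 + 6727) = 11*6482 = 71302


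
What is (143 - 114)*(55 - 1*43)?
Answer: 348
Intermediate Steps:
(143 - 114)*(55 - 1*43) = 29*(55 - 43) = 29*12 = 348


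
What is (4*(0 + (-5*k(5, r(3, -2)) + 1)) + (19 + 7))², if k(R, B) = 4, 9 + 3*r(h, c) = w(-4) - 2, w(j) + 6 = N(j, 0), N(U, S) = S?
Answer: 2500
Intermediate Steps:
w(j) = -6 (w(j) = -6 + 0 = -6)
r(h, c) = -17/3 (r(h, c) = -3 + (-6 - 2)/3 = -3 + (⅓)*(-8) = -3 - 8/3 = -17/3)
(4*(0 + (-5*k(5, r(3, -2)) + 1)) + (19 + 7))² = (4*(0 + (-5*4 + 1)) + (19 + 7))² = (4*(0 + (-20 + 1)) + 26)² = (4*(0 - 19) + 26)² = (4*(-19) + 26)² = (-76 + 26)² = (-50)² = 2500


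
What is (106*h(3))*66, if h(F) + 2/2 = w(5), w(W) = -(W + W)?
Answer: -76956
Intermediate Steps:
w(W) = -2*W
h(F) = -11 (h(F) = -1 - 2*5 = -1 - 10 = -11)
(106*h(3))*66 = (106*(-11))*66 = -1166*66 = -76956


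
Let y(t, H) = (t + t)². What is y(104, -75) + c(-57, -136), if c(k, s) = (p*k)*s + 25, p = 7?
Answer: 97553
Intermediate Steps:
c(k, s) = 25 + 7*k*s (c(k, s) = (7*k)*s + 25 = 7*k*s + 25 = 25 + 7*k*s)
y(t, H) = 4*t² (y(t, H) = (2*t)² = 4*t²)
y(104, -75) + c(-57, -136) = 4*104² + (25 + 7*(-57)*(-136)) = 4*10816 + (25 + 54264) = 43264 + 54289 = 97553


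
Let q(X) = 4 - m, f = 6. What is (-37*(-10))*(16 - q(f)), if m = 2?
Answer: 5180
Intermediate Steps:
q(X) = 2 (q(X) = 4 - 1*2 = 4 - 2 = 2)
(-37*(-10))*(16 - q(f)) = (-37*(-10))*(16 - 1*2) = 370*(16 - 2) = 370*14 = 5180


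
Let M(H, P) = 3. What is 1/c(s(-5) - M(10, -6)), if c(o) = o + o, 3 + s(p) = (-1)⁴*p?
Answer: -1/22 ≈ -0.045455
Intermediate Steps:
s(p) = -3 + p (s(p) = -3 + (-1)⁴*p = -3 + 1*p = -3 + p)
c(o) = 2*o
1/c(s(-5) - M(10, -6)) = 1/(2*((-3 - 5) - 1*3)) = 1/(2*(-8 - 3)) = 1/(2*(-11)) = 1/(-22) = -1/22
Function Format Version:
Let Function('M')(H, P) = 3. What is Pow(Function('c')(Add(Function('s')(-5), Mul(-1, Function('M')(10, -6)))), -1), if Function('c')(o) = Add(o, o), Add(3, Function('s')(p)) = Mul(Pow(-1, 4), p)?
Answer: Rational(-1, 22) ≈ -0.045455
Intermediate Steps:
Function('s')(p) = Add(-3, p) (Function('s')(p) = Add(-3, Mul(Pow(-1, 4), p)) = Add(-3, Mul(1, p)) = Add(-3, p))
Function('c')(o) = Mul(2, o)
Pow(Function('c')(Add(Function('s')(-5), Mul(-1, Function('M')(10, -6)))), -1) = Pow(Mul(2, Add(Add(-3, -5), Mul(-1, 3))), -1) = Pow(Mul(2, Add(-8, -3)), -1) = Pow(Mul(2, -11), -1) = Pow(-22, -1) = Rational(-1, 22)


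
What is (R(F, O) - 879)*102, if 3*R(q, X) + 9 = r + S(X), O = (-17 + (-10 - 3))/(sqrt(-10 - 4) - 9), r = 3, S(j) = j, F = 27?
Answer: -1705542/19 + 204*I*sqrt(14)/19 ≈ -89765.0 + 40.174*I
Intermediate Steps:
O = -30/(-9 + I*sqrt(14)) (O = (-17 - 13)/(sqrt(-14) - 9) = -30/(I*sqrt(14) - 9) = -30/(-9 + I*sqrt(14)) ≈ 2.8421 + 1.1816*I)
R(q, X) = -2 + X/3 (R(q, X) = -3 + (3 + X)/3 = -3 + (1 + X/3) = -2 + X/3)
(R(F, O) - 879)*102 = ((-2 + (54/19 + 6*I*sqrt(14)/19)/3) - 879)*102 = ((-2 + (18/19 + 2*I*sqrt(14)/19)) - 879)*102 = ((-20/19 + 2*I*sqrt(14)/19) - 879)*102 = (-16721/19 + 2*I*sqrt(14)/19)*102 = -1705542/19 + 204*I*sqrt(14)/19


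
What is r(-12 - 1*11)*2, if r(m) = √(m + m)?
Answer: 2*I*√46 ≈ 13.565*I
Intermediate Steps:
r(m) = √2*√m (r(m) = √(2*m) = √2*√m)
r(-12 - 1*11)*2 = (√2*√(-12 - 1*11))*2 = (√2*√(-12 - 11))*2 = (√2*√(-23))*2 = (√2*(I*√23))*2 = (I*√46)*2 = 2*I*√46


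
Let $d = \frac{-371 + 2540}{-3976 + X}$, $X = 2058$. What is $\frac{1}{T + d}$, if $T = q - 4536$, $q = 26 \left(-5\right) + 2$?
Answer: $- \frac{1918}{8947721} \approx -0.00021436$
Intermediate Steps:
$q = -128$ ($q = -130 + 2 = -128$)
$d = - \frac{2169}{1918}$ ($d = \frac{-371 + 2540}{-3976 + 2058} = \frac{2169}{-1918} = 2169 \left(- \frac{1}{1918}\right) = - \frac{2169}{1918} \approx -1.1309$)
$T = -4664$ ($T = -128 - 4536 = -4664$)
$\frac{1}{T + d} = \frac{1}{-4664 - \frac{2169}{1918}} = \frac{1}{- \frac{8947721}{1918}} = - \frac{1918}{8947721}$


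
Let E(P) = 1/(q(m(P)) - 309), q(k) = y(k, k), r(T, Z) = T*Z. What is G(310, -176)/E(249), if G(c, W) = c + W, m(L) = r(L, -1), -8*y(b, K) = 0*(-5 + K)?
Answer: -41406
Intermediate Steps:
y(b, K) = 0 (y(b, K) = -0*(-5 + K) = -⅛*0 = 0)
m(L) = -L (m(L) = L*(-1) = -L)
q(k) = 0
E(P) = -1/309 (E(P) = 1/(0 - 309) = 1/(-309) = -1/309)
G(c, W) = W + c
G(310, -176)/E(249) = (-176 + 310)/(-1/309) = 134*(-309) = -41406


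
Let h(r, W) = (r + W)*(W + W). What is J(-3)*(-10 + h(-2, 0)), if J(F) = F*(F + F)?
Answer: -180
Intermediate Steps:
h(r, W) = 2*W*(W + r) (h(r, W) = (W + r)*(2*W) = 2*W*(W + r))
J(F) = 2*F² (J(F) = F*(2*F) = 2*F²)
J(-3)*(-10 + h(-2, 0)) = (2*(-3)²)*(-10 + 2*0*(0 - 2)) = (2*9)*(-10 + 2*0*(-2)) = 18*(-10 + 0) = 18*(-10) = -180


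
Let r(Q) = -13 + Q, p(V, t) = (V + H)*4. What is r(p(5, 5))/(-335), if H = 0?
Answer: -7/335 ≈ -0.020896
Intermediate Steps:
p(V, t) = 4*V (p(V, t) = (V + 0)*4 = V*4 = 4*V)
r(p(5, 5))/(-335) = (-13 + 4*5)/(-335) = (-13 + 20)*(-1/335) = 7*(-1/335) = -7/335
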